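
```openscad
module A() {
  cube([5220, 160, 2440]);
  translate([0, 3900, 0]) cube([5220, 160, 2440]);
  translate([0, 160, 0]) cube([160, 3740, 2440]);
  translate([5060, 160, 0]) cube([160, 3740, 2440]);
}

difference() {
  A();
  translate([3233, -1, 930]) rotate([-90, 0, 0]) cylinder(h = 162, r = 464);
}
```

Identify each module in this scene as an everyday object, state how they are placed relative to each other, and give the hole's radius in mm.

The subtracted cylinder has r = 464 mm.

A is a house frame. The house frame has a circular hole through its front wall. The hole's radius is 464 mm.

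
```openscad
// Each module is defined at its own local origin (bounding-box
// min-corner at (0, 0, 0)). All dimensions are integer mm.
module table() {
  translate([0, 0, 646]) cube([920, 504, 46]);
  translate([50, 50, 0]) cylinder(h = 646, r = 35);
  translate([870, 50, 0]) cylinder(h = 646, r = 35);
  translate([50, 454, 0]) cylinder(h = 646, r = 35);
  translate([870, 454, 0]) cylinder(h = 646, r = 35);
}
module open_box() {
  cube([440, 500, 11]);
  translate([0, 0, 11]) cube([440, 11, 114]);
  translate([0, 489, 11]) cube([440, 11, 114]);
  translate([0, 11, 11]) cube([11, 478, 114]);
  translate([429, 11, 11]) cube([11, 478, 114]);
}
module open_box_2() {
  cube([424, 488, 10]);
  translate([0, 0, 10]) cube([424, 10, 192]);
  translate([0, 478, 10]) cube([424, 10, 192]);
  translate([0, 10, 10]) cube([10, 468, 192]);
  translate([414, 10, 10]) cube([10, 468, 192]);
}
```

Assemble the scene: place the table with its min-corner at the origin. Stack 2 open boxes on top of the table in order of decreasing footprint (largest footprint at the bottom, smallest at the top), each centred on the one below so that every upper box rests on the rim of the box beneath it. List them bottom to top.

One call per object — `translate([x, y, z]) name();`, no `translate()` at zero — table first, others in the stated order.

table();
translate([240, 2, 692]) open_box();
translate([248, 8, 817]) open_box_2();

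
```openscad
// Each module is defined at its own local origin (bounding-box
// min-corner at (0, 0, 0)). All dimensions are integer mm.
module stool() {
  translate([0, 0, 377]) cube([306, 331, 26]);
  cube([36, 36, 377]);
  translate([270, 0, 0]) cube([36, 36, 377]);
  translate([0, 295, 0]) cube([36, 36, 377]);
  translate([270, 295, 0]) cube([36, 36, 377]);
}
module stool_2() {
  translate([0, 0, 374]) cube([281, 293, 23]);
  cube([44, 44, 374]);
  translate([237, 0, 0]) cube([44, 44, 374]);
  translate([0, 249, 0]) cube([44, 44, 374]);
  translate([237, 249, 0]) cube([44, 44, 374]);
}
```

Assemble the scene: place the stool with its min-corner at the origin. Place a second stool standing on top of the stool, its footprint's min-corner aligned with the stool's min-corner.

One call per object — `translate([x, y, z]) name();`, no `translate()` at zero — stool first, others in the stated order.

stool();
translate([0, 0, 403]) stool_2();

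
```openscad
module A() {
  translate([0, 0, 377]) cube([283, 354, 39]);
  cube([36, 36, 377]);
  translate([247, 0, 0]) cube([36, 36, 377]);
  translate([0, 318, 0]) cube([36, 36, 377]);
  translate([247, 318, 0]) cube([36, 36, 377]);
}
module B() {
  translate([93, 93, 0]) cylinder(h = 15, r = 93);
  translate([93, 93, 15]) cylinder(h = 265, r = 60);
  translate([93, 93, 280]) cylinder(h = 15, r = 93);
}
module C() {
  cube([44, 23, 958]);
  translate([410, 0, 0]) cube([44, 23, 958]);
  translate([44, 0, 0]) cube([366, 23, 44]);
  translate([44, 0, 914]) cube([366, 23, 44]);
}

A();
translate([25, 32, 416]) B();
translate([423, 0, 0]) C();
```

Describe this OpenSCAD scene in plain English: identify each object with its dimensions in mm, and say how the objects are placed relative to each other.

A is a four-legged stool. The seat is 283×354 mm, 39 mm thick, top at z = 416 mm. It stands on four square legs, each 36×36 mm in cross-section, from z = 0 to the seat underside, each flush with a corner of the seat.

B is a spool: two coaxial disc flanges of radius 93 mm and thickness 15 mm, joined by a core cylinder of radius 60 mm and height 265 mm. The lower flange rests on z = 0 and the three cylinders share a vertical axis.

C is a picture frame with a 366×870 mm rectangular opening (x by z) and a uniform 44 mm border on every side. Frame depth is 23 mm along y. It is built from two vertical stiles running the full outside height and two horizontal rails spanning the gap between the stiles.

The spool is on top of the stool. The picture frame is on the floor beside the stool on its +x side.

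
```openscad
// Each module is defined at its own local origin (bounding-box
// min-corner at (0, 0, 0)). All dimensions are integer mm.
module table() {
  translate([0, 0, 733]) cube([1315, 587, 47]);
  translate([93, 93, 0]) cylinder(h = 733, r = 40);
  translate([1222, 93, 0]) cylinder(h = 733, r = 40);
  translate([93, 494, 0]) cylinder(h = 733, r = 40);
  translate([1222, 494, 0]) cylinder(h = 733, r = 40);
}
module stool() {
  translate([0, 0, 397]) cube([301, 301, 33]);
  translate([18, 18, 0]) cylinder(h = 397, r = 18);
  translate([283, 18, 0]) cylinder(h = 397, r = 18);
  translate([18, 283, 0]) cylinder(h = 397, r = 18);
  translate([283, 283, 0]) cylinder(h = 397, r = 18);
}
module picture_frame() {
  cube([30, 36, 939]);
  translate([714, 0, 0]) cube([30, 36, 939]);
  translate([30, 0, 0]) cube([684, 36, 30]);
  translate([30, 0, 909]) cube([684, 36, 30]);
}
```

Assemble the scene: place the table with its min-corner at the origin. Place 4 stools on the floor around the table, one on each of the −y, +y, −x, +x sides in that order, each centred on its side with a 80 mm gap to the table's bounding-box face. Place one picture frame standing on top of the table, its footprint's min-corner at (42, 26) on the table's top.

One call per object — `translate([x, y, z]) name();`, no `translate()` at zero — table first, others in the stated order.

table();
translate([507, -381, 0]) stool();
translate([507, 667, 0]) stool();
translate([-381, 143, 0]) stool();
translate([1395, 143, 0]) stool();
translate([42, 26, 780]) picture_frame();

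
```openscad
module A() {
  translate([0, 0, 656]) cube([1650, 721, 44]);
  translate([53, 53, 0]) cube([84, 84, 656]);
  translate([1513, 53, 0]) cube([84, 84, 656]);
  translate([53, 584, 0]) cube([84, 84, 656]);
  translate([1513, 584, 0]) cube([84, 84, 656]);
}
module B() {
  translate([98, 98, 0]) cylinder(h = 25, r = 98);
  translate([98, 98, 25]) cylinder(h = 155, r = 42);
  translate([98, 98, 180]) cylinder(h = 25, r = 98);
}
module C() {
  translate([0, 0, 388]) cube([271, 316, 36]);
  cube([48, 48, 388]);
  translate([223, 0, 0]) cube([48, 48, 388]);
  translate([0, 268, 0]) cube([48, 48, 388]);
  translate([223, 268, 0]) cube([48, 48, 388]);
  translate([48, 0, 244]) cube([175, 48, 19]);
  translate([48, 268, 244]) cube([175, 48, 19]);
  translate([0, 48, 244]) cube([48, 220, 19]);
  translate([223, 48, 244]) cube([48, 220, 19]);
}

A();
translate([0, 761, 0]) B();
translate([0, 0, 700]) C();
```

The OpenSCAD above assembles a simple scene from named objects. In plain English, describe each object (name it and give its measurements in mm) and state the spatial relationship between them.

A is a table with a 1650×721 mm rectangular top, 44 mm thick, top surface at z = 700 mm, supported by four 84×84 mm square legs, each inset 53 mm from the nearest pair of top edges, running from the floor.

B is a spool: two coaxial disc flanges of radius 98 mm and thickness 25 mm, joined by a core cylinder of radius 42 mm and height 155 mm. The lower flange rests on z = 0 and the three cylinders share a vertical axis.

C is a four-legged stool. The seat is a 271×316×36 mm slab whose top surface is at z = 424 mm; four square legs, each 48×48 mm in cross-section, run from the floor (z = 0) to the underside of the seat, each flush with a corner of the seat. Four stretchers, 48 mm wide and 19 mm tall, connect adjacent legs with their undersides at z = 244 mm, each running between the inner faces of the legs it joins and aligned with the legs' outer faces on the other axis.

The spool is on the floor beside the table on its +y side. The stool is on top of the table.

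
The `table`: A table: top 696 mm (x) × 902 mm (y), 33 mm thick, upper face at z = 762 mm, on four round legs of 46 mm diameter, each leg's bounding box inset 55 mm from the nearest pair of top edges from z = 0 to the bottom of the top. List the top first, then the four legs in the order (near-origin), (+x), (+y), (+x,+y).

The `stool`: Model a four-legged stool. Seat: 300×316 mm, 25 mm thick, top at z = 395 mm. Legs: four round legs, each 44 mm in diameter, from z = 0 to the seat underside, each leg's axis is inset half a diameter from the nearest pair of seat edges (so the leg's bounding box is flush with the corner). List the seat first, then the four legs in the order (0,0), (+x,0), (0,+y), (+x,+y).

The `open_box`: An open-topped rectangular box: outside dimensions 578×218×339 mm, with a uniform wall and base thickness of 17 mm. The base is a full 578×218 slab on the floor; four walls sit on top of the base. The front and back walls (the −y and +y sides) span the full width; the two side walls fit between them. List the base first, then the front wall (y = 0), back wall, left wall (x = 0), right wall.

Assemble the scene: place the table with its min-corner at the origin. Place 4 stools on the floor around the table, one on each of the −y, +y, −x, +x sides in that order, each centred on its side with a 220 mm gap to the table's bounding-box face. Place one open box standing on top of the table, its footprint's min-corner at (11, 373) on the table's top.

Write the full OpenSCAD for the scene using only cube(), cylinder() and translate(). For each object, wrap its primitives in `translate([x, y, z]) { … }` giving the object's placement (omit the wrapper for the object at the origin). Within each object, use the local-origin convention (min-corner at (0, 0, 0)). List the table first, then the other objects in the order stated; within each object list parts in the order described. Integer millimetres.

translate([0, 0, 729]) cube([696, 902, 33]);
translate([78, 78, 0]) cylinder(h = 729, r = 23);
translate([618, 78, 0]) cylinder(h = 729, r = 23);
translate([78, 824, 0]) cylinder(h = 729, r = 23);
translate([618, 824, 0]) cylinder(h = 729, r = 23);
translate([198, -536, 0]) {
  translate([0, 0, 370]) cube([300, 316, 25]);
  translate([22, 22, 0]) cylinder(h = 370, r = 22);
  translate([278, 22, 0]) cylinder(h = 370, r = 22);
  translate([22, 294, 0]) cylinder(h = 370, r = 22);
  translate([278, 294, 0]) cylinder(h = 370, r = 22);
}
translate([198, 1122, 0]) {
  translate([0, 0, 370]) cube([300, 316, 25]);
  translate([22, 22, 0]) cylinder(h = 370, r = 22);
  translate([278, 22, 0]) cylinder(h = 370, r = 22);
  translate([22, 294, 0]) cylinder(h = 370, r = 22);
  translate([278, 294, 0]) cylinder(h = 370, r = 22);
}
translate([-520, 293, 0]) {
  translate([0, 0, 370]) cube([300, 316, 25]);
  translate([22, 22, 0]) cylinder(h = 370, r = 22);
  translate([278, 22, 0]) cylinder(h = 370, r = 22);
  translate([22, 294, 0]) cylinder(h = 370, r = 22);
  translate([278, 294, 0]) cylinder(h = 370, r = 22);
}
translate([916, 293, 0]) {
  translate([0, 0, 370]) cube([300, 316, 25]);
  translate([22, 22, 0]) cylinder(h = 370, r = 22);
  translate([278, 22, 0]) cylinder(h = 370, r = 22);
  translate([22, 294, 0]) cylinder(h = 370, r = 22);
  translate([278, 294, 0]) cylinder(h = 370, r = 22);
}
translate([11, 373, 762]) {
  cube([578, 218, 17]);
  translate([0, 0, 17]) cube([578, 17, 322]);
  translate([0, 201, 17]) cube([578, 17, 322]);
  translate([0, 17, 17]) cube([17, 184, 322]);
  translate([561, 17, 17]) cube([17, 184, 322]);
}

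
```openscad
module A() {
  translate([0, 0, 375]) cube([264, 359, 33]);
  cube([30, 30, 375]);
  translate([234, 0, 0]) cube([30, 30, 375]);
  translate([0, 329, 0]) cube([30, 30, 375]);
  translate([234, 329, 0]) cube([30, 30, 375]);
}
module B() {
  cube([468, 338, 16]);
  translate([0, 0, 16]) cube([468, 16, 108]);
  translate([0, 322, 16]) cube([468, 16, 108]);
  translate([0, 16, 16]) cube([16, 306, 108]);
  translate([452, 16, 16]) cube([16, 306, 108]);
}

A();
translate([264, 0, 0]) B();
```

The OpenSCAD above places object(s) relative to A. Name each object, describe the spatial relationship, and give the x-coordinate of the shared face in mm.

The stool's +x face and the open box's −x face are both at x = 264 mm.

A is a stool. B is an open box. The open box is against the stool's +x side, with their −y faces flush. The x-coordinate of the shared face is 264 mm.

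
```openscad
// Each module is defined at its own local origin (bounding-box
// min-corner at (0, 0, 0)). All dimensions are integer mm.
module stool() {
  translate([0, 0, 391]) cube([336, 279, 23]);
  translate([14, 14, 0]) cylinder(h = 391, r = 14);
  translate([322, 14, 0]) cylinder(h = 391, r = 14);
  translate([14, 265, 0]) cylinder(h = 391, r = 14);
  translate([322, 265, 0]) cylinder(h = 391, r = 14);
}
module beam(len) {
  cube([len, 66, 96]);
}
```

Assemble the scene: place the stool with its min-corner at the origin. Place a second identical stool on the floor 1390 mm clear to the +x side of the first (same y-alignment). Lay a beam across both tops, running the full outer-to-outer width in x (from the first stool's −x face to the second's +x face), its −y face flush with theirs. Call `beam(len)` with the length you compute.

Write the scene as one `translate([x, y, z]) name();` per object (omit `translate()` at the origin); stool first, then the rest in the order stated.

stool();
translate([1726, 0, 0]) stool();
translate([0, 0, 414]) beam(2062);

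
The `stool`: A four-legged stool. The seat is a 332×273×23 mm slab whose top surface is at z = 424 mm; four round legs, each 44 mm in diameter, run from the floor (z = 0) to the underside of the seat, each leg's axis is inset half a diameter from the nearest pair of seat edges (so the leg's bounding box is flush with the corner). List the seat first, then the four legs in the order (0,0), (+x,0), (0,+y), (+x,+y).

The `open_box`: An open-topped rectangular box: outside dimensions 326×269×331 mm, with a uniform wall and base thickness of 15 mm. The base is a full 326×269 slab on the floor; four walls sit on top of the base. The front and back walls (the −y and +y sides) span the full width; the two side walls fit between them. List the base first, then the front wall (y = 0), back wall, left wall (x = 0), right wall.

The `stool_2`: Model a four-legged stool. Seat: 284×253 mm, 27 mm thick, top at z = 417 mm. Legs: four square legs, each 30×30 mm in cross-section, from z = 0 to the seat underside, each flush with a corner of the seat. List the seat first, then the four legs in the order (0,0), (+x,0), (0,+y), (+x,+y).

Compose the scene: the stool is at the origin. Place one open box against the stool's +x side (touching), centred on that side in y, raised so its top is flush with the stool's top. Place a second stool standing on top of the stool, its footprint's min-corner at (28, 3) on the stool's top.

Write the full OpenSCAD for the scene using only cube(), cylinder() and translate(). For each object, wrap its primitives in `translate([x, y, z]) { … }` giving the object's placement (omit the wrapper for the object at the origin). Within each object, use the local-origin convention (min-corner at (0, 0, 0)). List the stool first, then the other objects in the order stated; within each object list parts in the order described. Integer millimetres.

translate([0, 0, 401]) cube([332, 273, 23]);
translate([22, 22, 0]) cylinder(h = 401, r = 22);
translate([310, 22, 0]) cylinder(h = 401, r = 22);
translate([22, 251, 0]) cylinder(h = 401, r = 22);
translate([310, 251, 0]) cylinder(h = 401, r = 22);
translate([332, 2, 93]) {
  cube([326, 269, 15]);
  translate([0, 0, 15]) cube([326, 15, 316]);
  translate([0, 254, 15]) cube([326, 15, 316]);
  translate([0, 15, 15]) cube([15, 239, 316]);
  translate([311, 15, 15]) cube([15, 239, 316]);
}
translate([28, 3, 424]) {
  translate([0, 0, 390]) cube([284, 253, 27]);
  cube([30, 30, 390]);
  translate([254, 0, 0]) cube([30, 30, 390]);
  translate([0, 223, 0]) cube([30, 30, 390]);
  translate([254, 223, 0]) cube([30, 30, 390]);
}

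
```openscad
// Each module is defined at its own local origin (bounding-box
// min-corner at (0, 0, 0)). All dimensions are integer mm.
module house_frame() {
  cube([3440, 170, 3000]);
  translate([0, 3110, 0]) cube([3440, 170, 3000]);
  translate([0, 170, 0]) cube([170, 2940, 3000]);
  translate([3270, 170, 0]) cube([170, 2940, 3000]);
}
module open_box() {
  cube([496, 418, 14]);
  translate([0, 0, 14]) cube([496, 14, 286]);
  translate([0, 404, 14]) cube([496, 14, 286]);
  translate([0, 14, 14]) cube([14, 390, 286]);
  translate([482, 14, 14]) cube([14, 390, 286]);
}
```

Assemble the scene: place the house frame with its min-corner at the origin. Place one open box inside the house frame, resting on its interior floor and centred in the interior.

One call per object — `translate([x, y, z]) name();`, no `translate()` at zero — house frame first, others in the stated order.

house_frame();
translate([1472, 1431, 0]) open_box();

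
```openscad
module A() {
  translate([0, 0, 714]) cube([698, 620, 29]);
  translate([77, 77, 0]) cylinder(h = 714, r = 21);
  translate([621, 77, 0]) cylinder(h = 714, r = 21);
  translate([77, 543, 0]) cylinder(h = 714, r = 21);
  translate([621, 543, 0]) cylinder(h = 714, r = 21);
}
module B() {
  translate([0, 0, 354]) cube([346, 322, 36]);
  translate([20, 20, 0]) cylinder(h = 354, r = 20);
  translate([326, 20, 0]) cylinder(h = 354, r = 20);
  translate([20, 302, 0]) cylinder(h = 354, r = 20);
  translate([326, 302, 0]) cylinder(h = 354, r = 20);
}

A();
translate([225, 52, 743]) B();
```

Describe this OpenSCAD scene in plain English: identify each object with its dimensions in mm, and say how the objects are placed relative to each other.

A is a rectangular dining table. The top is 698×620×29 mm with its upper surface at z = 743 mm. It stands on four round legs of 42 mm diameter, each leg's bounding box inset 56 mm from the nearest pair of top edges, running from the floor to the underside of the top.

B is a four-legged stool. The seat is a 346×322×36 mm slab whose top surface is at z = 390 mm; four round legs, each 40 mm in diameter, run from the floor (z = 0) to the underside of the seat, each leg's axis is inset half a diameter from the nearest pair of seat edges (so the leg's bounding box is flush with the corner).

The stool is on top of the table.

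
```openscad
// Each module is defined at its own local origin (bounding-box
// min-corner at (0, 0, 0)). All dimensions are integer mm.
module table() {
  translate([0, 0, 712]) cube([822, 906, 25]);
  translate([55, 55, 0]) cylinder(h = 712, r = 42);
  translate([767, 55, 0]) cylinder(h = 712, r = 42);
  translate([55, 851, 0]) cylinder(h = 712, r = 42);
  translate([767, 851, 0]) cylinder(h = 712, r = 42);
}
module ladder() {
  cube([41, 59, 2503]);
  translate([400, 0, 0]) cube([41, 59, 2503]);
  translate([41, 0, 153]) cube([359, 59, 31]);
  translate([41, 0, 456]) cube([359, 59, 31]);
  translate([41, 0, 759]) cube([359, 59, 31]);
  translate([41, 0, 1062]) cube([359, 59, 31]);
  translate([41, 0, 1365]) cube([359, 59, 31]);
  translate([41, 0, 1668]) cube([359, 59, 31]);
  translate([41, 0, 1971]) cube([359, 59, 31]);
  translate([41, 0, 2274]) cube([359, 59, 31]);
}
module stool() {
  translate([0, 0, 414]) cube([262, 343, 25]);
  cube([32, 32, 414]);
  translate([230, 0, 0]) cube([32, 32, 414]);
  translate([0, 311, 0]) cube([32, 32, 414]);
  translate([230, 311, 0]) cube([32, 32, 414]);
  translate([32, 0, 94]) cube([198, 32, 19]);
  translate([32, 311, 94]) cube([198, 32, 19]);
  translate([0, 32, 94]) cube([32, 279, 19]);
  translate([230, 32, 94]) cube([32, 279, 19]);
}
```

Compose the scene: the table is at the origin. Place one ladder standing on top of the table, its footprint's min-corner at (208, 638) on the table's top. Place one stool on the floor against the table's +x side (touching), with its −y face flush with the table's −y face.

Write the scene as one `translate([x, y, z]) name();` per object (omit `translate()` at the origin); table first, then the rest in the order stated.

table();
translate([208, 638, 737]) ladder();
translate([822, 0, 0]) stool();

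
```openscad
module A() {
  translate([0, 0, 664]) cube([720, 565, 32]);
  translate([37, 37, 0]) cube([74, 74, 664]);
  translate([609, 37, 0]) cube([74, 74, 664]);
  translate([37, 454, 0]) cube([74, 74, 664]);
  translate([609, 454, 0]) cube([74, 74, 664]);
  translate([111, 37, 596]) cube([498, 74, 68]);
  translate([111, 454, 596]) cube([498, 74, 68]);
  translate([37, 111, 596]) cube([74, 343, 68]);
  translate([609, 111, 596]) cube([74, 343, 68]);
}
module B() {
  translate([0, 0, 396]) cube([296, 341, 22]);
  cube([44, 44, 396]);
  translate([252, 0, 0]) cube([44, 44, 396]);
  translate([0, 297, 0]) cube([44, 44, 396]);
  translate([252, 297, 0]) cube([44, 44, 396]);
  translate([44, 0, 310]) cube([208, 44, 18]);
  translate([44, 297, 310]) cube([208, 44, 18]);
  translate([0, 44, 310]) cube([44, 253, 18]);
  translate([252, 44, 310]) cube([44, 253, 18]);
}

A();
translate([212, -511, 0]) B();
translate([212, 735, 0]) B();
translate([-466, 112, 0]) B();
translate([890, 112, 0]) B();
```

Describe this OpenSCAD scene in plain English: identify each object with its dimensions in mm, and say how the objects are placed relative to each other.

A is a table: top 720 mm (x) × 565 mm (y), 32 mm thick, upper face at z = 696 mm, on four 74×74 mm square legs, each inset 37 mm from the nearest pair of top edges, running from z = 0 to the bottom of the top. Four apron rails, 74 mm thick and 68 mm tall, run between adjacent legs with their top edges flush with the underside of the top and their outer faces flush with the legs' outer faces.

B is a simple wooden stool: a rectangular seat 296 mm (x) by 341 mm (y), 22 mm thick, top face at z = 418 mm, on four square legs, each 44×44 mm in cross-section. The legs rest on z = 0, each flush with a corner of the seat. Four stretchers, 44 mm wide and 18 mm tall, connect adjacent legs with their undersides at z = 310 mm, each running between the inner faces of the legs it joins and aligned with the legs' outer faces on the other axis.

Four stools sit around the table at the −y, +y, −x, +x sides.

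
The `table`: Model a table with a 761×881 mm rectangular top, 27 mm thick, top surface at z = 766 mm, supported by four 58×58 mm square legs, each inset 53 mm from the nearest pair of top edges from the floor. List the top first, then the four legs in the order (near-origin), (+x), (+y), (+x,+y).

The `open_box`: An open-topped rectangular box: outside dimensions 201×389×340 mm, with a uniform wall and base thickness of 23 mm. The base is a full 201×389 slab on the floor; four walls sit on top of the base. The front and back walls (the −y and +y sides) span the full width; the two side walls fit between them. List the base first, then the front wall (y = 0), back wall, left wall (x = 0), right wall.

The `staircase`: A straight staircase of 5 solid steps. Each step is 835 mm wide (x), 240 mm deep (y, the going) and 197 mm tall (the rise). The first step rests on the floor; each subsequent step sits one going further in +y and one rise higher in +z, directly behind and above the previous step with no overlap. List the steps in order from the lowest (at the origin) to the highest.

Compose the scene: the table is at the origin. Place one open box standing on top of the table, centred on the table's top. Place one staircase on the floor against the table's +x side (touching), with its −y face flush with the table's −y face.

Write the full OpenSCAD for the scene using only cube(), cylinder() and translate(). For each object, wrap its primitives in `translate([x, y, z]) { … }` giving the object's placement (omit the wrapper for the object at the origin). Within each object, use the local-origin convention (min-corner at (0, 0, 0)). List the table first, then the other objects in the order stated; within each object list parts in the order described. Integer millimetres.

translate([0, 0, 739]) cube([761, 881, 27]);
translate([53, 53, 0]) cube([58, 58, 739]);
translate([650, 53, 0]) cube([58, 58, 739]);
translate([53, 770, 0]) cube([58, 58, 739]);
translate([650, 770, 0]) cube([58, 58, 739]);
translate([280, 246, 766]) {
  cube([201, 389, 23]);
  translate([0, 0, 23]) cube([201, 23, 317]);
  translate([0, 366, 23]) cube([201, 23, 317]);
  translate([0, 23, 23]) cube([23, 343, 317]);
  translate([178, 23, 23]) cube([23, 343, 317]);
}
translate([761, 0, 0]) {
  cube([835, 240, 197]);
  translate([0, 240, 197]) cube([835, 240, 197]);
  translate([0, 480, 394]) cube([835, 240, 197]);
  translate([0, 720, 591]) cube([835, 240, 197]);
  translate([0, 960, 788]) cube([835, 240, 197]);
}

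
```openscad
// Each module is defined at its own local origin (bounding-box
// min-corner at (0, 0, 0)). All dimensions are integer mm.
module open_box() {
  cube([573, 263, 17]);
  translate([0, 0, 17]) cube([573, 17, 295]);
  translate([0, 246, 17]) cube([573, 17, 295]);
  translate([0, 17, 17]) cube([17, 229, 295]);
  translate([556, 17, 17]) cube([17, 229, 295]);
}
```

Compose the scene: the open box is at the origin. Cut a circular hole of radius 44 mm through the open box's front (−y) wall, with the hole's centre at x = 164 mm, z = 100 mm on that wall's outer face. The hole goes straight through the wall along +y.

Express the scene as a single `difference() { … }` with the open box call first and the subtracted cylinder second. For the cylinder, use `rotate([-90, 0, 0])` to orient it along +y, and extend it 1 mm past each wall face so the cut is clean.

difference() {
  open_box();
  translate([164, -1, 100]) rotate([-90, 0, 0]) cylinder(h = 19, r = 44);
}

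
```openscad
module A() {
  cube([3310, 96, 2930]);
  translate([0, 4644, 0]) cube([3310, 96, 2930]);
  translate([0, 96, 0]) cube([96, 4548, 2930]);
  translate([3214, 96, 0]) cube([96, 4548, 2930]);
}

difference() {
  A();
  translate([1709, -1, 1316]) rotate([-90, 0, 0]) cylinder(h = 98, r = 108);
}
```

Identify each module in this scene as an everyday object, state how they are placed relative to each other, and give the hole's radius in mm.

A is a house frame. The house frame has a circular hole through its front wall. The hole's radius is 108 mm.

The subtracted cylinder has r = 108 mm.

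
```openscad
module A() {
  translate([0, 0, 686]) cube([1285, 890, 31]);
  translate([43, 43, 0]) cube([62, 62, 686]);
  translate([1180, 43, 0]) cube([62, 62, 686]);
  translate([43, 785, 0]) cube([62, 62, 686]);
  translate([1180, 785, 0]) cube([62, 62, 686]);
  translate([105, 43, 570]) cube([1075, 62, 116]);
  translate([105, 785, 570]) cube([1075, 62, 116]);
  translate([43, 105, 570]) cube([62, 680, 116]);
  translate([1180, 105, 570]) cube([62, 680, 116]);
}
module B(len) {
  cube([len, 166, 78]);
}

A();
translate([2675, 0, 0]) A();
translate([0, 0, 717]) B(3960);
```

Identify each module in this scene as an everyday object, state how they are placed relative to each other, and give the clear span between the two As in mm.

Second table starts at x = 2675; first ends at x = 1285; clear span = 2675 − 1285 = 1390 mm.

A is a table. B is a beam. A beam spans the tops of two tables. The clear span between the two tables is 1390 mm.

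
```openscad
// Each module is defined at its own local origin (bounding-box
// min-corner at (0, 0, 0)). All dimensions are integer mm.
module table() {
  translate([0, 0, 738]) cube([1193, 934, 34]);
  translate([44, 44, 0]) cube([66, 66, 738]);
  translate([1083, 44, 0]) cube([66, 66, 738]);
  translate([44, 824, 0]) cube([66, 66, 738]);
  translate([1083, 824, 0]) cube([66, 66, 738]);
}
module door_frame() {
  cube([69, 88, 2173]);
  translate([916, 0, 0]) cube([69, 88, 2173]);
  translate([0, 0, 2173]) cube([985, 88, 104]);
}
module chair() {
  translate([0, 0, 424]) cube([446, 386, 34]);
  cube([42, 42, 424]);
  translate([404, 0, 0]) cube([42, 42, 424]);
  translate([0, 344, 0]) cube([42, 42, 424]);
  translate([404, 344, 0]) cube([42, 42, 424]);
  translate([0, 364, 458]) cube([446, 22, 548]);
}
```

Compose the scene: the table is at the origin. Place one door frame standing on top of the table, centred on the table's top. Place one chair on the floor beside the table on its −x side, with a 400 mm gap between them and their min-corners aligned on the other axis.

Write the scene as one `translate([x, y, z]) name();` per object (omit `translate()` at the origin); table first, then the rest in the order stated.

table();
translate([104, 423, 772]) door_frame();
translate([-846, 0, 0]) chair();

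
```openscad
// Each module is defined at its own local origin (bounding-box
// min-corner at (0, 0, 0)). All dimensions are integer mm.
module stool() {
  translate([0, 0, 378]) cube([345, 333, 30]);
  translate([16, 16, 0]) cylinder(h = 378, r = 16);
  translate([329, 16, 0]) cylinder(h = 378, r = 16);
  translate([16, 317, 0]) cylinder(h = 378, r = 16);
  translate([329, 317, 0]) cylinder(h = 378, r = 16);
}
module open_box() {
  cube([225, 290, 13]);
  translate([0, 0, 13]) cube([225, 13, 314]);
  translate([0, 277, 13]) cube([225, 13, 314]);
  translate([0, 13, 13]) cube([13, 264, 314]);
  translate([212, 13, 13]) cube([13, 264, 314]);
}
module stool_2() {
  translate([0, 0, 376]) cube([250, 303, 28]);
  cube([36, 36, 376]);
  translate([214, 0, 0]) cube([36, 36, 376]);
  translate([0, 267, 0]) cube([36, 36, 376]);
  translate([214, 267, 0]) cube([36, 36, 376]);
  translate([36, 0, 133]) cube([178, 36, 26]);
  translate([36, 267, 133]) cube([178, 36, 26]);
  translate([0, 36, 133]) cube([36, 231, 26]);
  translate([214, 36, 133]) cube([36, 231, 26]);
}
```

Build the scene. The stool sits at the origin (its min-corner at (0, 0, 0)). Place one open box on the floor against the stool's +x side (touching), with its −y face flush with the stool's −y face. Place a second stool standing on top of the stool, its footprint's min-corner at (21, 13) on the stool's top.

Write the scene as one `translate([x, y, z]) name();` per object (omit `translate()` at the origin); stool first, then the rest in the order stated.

stool();
translate([345, 0, 0]) open_box();
translate([21, 13, 408]) stool_2();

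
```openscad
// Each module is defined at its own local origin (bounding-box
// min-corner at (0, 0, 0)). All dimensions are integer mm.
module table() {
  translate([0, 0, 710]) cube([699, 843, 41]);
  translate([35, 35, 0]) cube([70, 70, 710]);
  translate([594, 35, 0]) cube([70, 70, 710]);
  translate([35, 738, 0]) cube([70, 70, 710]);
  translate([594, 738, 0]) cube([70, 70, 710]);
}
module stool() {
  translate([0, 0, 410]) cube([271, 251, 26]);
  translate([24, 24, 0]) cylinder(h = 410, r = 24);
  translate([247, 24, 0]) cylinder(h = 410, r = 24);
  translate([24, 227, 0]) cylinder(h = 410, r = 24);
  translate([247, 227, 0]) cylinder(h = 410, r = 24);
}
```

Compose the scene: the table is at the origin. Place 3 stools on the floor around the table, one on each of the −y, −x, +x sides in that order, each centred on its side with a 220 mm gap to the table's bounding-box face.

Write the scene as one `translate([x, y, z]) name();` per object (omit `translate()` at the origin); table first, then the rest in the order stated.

table();
translate([214, -471, 0]) stool();
translate([-491, 296, 0]) stool();
translate([919, 296, 0]) stool();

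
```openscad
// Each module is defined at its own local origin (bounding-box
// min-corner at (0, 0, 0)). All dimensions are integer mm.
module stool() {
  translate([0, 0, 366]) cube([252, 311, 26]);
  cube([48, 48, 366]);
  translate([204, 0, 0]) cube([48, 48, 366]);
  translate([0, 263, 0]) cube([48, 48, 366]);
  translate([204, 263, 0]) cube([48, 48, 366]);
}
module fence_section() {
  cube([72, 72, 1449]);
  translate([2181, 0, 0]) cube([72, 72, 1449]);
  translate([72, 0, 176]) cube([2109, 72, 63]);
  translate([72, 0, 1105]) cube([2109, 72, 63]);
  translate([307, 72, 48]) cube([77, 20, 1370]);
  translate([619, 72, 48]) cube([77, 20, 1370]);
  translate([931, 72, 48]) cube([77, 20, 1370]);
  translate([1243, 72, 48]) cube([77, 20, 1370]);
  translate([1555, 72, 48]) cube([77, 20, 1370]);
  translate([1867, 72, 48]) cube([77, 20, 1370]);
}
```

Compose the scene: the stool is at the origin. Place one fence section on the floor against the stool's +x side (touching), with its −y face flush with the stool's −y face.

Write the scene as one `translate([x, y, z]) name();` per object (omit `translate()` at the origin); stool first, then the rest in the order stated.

stool();
translate([252, 0, 0]) fence_section();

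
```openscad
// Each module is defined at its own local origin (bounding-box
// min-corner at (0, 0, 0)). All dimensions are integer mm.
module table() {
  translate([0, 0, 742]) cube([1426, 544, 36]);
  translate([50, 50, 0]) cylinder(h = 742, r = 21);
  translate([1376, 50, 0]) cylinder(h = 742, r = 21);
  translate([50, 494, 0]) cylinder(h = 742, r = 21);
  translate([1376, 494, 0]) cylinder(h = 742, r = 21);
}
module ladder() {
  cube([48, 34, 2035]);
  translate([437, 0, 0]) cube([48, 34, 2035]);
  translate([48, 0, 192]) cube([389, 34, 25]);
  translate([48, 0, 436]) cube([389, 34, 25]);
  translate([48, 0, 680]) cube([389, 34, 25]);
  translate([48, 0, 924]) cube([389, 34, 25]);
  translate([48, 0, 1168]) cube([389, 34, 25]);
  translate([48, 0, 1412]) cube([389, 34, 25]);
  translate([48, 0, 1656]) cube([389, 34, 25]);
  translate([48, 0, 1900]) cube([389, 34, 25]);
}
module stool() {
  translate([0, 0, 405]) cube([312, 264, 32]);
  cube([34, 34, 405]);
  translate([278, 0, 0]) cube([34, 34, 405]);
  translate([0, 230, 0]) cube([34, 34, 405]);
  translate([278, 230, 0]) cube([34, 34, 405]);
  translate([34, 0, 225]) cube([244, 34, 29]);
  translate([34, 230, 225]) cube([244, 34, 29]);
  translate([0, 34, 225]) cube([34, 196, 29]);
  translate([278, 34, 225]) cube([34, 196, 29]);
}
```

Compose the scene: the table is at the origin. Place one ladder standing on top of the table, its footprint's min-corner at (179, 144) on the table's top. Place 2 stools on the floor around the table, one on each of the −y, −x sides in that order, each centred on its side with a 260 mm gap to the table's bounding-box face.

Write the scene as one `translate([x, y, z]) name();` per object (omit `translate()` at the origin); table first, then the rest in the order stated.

table();
translate([179, 144, 778]) ladder();
translate([557, -524, 0]) stool();
translate([-572, 140, 0]) stool();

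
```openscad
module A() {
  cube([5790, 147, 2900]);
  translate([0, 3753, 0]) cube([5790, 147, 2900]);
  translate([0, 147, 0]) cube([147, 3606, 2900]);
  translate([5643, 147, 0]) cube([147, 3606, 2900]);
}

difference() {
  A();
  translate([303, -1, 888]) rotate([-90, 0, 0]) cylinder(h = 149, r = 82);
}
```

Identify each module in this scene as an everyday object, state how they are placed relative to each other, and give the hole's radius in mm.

The subtracted cylinder has r = 82 mm.

A is a house frame. The house frame has a circular hole through its front wall. The hole's radius is 82 mm.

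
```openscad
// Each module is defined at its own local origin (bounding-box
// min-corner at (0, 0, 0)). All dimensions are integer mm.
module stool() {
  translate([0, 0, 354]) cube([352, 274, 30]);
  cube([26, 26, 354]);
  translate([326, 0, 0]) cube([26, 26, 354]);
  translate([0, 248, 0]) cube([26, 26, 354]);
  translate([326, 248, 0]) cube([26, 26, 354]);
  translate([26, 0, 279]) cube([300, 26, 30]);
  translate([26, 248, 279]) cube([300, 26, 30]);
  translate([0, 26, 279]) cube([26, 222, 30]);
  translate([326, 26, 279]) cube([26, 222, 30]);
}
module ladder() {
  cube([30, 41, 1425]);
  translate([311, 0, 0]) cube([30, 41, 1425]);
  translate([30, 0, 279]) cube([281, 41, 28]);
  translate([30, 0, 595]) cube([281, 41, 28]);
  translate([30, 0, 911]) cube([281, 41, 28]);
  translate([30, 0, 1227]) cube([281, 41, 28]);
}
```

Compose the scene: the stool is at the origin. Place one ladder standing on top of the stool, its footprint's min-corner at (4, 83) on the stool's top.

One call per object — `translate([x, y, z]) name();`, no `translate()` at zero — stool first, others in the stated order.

stool();
translate([4, 83, 384]) ladder();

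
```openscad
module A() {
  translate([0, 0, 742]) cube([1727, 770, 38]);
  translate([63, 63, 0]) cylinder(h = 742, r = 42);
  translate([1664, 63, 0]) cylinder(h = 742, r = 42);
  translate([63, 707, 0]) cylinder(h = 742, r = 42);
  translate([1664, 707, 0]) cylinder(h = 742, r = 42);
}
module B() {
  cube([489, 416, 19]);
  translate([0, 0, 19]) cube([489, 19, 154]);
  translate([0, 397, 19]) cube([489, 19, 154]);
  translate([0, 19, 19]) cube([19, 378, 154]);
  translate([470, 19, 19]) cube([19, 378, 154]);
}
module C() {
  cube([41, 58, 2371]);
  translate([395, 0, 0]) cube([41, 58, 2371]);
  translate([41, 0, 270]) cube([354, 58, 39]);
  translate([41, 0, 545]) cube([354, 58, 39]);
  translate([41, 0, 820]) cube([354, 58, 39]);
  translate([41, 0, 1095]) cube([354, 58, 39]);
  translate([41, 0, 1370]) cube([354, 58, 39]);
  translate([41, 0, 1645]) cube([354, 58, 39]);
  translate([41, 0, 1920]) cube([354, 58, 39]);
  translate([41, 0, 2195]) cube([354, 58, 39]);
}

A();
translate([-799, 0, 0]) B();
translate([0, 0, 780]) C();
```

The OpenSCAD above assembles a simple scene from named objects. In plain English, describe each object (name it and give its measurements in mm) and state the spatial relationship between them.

A is a table with a 1727×770 mm rectangular top, 38 mm thick, top surface at z = 780 mm, supported by four round legs of 84 mm diameter, each leg's bounding box inset 21 mm from the nearest pair of top edges, running from the floor.

B is an open storage box with external size 489×416×173 mm and wall thickness 19 mm (the base is also 19 mm thick). The base covers the whole footprint; the four walls stand on the base, with the y-facing walls full-width and the x-facing walls fitting between their inner faces.

C is a straight ladder. Two 41×58 mm vertical rails, 2371 mm tall, stand 436 mm apart (outside-to-outside) with their front faces coplanar on the −y side. 8 rungs, each 58 mm deep and 39 mm tall, span between the inner faces of the rails, front faces flush with the rails. The lowest rung's underside is at z = 270 mm and rungs are spaced 275 mm apart (underside to underside).

The open box is on the floor beside the table on its −x side. The ladder is on top of the table.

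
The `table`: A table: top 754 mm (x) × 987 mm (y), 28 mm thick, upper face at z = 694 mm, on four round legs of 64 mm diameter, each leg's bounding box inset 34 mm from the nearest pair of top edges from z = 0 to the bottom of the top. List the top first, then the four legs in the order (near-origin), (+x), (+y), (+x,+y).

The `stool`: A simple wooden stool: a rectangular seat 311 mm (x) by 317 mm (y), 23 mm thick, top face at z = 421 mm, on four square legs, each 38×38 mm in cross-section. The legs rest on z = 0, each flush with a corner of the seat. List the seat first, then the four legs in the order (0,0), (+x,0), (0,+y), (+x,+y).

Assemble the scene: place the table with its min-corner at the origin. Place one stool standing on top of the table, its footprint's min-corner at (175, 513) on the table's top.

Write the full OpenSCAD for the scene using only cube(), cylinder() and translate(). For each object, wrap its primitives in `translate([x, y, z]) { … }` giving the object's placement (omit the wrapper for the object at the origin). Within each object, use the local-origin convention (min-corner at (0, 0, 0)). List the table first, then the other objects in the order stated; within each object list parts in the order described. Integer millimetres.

translate([0, 0, 666]) cube([754, 987, 28]);
translate([66, 66, 0]) cylinder(h = 666, r = 32);
translate([688, 66, 0]) cylinder(h = 666, r = 32);
translate([66, 921, 0]) cylinder(h = 666, r = 32);
translate([688, 921, 0]) cylinder(h = 666, r = 32);
translate([175, 513, 694]) {
  translate([0, 0, 398]) cube([311, 317, 23]);
  cube([38, 38, 398]);
  translate([273, 0, 0]) cube([38, 38, 398]);
  translate([0, 279, 0]) cube([38, 38, 398]);
  translate([273, 279, 0]) cube([38, 38, 398]);
}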